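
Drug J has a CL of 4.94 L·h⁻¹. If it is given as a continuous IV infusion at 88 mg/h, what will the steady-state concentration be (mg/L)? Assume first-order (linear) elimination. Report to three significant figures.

17.8 mg/L

Css = rate / CL = 88 / 4.940 = 17.81 mg/L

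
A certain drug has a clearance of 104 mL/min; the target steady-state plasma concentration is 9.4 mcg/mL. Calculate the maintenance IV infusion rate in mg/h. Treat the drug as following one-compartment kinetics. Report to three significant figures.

Convert clearance: 104 mL/min × 60 min/h ÷ 1000 mL/L = 6.240 L/h
At steady state, infusion rate equals elimination rate: rate in = CL × Css.
Rate = CL × Css = 6.240 × 9.4 = 58.66 mg/h

58.7 mg/h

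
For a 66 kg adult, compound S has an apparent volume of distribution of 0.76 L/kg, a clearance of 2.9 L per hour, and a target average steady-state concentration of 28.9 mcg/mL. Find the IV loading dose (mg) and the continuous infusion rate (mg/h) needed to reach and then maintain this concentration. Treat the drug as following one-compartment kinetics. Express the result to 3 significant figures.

(a) 1450 mg; (b) 83.8 mg/h

Vd(total) = 66 kg × 0.76 L/kg = 50.16 L
Loading: fill Vd to C_target → 50.16 L × 28.9 mg/L = 1450 mg
Maintenance: replace elimination → rate = CL × Css = 2.900 × 28.9 = 83.81 mg/h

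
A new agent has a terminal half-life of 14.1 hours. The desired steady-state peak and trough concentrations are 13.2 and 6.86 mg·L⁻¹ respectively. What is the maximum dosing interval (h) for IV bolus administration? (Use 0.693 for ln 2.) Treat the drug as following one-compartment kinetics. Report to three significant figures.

13.3 h

k = 0.693 / t½ = 0.693 / 14.1 = 0.04915 h⁻¹
Between IV bolus doses, concentration decays as C = C₀·e^(−kτ), so C_peak/C_trough = e^(kτ).
τ_max = ln(C_peak/C_trough) / k = ln(13.2/6.86) / 0.04915 = 0.6545 / 0.04915 = 13.32 h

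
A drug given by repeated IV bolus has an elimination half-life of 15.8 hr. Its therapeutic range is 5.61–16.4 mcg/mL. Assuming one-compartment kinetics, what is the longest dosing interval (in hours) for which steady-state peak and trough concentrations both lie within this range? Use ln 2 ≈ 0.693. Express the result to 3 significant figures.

k = 0.693 / t½ = 0.693 / 15.8 = 0.04386 h⁻¹
Between IV bolus doses, concentration decays as C = C₀·e^(−kτ), so C_peak/C_trough = e^(kτ).
τ_max = ln(C_peak/C_trough) / k = ln(16.4/5.61) / 0.04386 = 1.073 / 0.04386 = 24.46 h

24.5 h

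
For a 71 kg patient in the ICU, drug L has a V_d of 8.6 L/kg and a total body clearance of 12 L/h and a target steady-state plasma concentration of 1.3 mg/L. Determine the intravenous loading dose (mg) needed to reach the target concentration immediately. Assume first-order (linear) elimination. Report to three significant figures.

Total Vd = 8.6 × 71 = 610.6 L
LD = Vd × C = 610.6 × 1.300 = 793.8 mg

794 mg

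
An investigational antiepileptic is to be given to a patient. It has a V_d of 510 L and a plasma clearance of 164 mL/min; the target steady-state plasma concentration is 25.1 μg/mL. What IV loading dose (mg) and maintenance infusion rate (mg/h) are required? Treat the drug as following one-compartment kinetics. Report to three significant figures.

(a) 12800 mg; (b) 247 mg/h

Loading: fill Vd to C_target → 510.0 L × 25.1 mg/L = 12800 mg
Convert clearance: 164 mL/min × 60 min/h ÷ 1000 mL/L = 9.840 L/h
Maintenance infusion rate = CL × Css = 9.840 × 25.1 = 247.0 mg/h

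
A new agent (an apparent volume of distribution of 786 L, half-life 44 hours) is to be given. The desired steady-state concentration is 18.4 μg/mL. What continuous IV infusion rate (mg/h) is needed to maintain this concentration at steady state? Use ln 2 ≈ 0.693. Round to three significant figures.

228 mg/h

CL = ln 2 · Vd / t½ = 0.693 × 786.0 / 44 = 12.38 L/h
Infusion rate = CL × Css = 12.38 × 18.4 = 227.8 mg/h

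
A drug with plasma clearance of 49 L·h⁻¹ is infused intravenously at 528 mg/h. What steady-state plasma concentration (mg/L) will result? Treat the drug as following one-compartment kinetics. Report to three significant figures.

10.8 mg/L

Css = rate / CL = 528 / 49.00 = 10.78 mg/L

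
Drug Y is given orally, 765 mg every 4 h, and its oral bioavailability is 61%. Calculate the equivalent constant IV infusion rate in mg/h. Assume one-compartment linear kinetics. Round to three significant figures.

Equivalent systemic input: infusion rate = F·D/τ.
Rate = 0.61 × 765 / 4 = 116.7 mg/h

117 mg/h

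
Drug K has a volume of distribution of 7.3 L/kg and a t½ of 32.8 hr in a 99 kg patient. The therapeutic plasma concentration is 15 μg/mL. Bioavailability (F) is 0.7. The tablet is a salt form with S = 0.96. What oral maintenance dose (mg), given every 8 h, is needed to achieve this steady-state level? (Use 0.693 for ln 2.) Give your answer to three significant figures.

Total Vd = 7.3 × 99 = 722.7 L
k = 0.693/32.8 = 0.02113 h⁻¹, so CL = k·Vd = 0.02113 × 722.7 = 15.27 L/h
D = CL × Css × τ / F / S = 15.27 × 15 × 8 / 0.7 / 0.96 = 2727 mg

2730 mg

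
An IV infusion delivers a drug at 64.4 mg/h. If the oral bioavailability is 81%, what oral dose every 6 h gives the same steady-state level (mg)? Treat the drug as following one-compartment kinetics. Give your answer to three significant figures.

To maintain the same Css, the systemic dosing rate must be unchanged: F·D/τ = infusion rate.
D = rate × τ / F = 64.4 × 6 / 0.81 = 477.0 mg

477 mg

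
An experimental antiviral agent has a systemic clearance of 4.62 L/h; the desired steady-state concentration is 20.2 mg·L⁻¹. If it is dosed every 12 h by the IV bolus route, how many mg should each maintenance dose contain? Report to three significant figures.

1120 mg

D = CL × Css × τ = 4.620 × 20.2 × 12 = 1120 mg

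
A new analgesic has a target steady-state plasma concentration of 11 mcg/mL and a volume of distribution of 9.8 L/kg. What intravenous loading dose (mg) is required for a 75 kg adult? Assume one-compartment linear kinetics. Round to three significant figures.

Vd(total) = 75 kg × 9.8 L/kg = 735.0 L
The loading dose fills Vd to the target concentration.
LD = Vd × C = 735.0 × 11.00 = 8085 mg

8090 mg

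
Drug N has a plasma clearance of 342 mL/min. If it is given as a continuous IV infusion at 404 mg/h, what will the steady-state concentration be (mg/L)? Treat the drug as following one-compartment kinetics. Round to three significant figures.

Convert clearance: 342 mL/min × 60 min/h ÷ 1000 mL/L = 20.52 L/h
Css = rate / CL = 404 / 20.52 = 19.69 mg/L

19.7 mg/L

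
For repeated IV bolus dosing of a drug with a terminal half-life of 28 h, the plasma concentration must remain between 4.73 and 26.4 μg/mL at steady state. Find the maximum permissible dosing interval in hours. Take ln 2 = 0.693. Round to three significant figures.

k = 0.693 / t½ = 0.693 / 28 = 0.02475 h⁻¹
Between IV bolus doses, concentration decays as C = C₀·e^(−kτ), so C_peak/C_trough = e^(kτ).
τ_max = ln(C_peak/C_trough) / k = ln(26.4/4.73) / 0.02475 = 1.719 / 0.02475 = 69.45 h

69.5 h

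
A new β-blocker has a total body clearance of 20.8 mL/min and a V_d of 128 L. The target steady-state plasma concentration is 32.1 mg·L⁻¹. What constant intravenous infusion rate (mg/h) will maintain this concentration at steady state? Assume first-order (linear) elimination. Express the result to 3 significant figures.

CL = 20.8 mL/min = 20.8 × 0.06 = 1.248 L/h
Vd does not affect the maintenance rate; only clearance governs steady-state input.
Rate = CL × Css = 1.248 × 32.1 = 40.06 mg/h

40.1 mg/h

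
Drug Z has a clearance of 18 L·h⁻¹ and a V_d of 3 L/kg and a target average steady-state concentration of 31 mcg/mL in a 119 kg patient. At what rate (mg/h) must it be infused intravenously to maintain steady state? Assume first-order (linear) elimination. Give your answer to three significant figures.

Maintenance depends on clearance, not Vd — rate in must match rate out.
Rate = CL × Css = 18.00 × 31 = 558.0 mg/h

558 mg/h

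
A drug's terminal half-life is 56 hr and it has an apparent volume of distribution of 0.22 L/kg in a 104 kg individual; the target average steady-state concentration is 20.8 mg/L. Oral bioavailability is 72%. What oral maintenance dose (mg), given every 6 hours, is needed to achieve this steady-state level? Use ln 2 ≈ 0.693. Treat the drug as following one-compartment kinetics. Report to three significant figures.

Total Vd = 0.22 × 104 = 22.88 L
k = 0.693/56 = 0.01238 h⁻¹, so CL = k·Vd = 0.01238 × 22.88 = 0.2833 L/h
D = CL × Css × τ / F = 0.2833 × 20.8 × 6 / 0.72 = 49.11 mg

49.1 mg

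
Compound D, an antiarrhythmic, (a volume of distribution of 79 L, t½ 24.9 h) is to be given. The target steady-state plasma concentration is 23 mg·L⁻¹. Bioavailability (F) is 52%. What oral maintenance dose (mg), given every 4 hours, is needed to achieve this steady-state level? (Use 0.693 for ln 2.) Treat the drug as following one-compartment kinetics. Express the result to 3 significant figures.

389 mg

k = 0.693/24.9 = 0.02783 h⁻¹, so CL = k·Vd = 0.02783 × 79.00 = 2.199 L/h
D = CL × Css × τ / F = 2.199 × 23 × 4 / 0.52 = 389.1 mg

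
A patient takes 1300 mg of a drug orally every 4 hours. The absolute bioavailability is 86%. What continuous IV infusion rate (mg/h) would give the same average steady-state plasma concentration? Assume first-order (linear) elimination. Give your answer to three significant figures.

Equivalent systemic input: infusion rate = F·D/τ.
Rate = 0.86 × 1300 / 4 = 279.5 mg/h

280 mg/h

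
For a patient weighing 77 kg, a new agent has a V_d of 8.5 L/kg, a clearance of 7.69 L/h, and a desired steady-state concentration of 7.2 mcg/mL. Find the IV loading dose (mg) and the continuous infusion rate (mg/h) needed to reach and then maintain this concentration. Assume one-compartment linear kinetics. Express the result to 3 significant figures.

(a) 4710 mg; (b) 55.4 mg/h

Vd(total) = 77 kg × 8.5 L/kg = 654.5 L
LD = Vd · C_target = 654.5 × 7.2 = 4712 mg
Infusion rate = 7.690 L/h × 7.2 mg/L = 55.37 mg/h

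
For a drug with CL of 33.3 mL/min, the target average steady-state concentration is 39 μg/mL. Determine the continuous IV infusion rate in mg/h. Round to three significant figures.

77.9 mg/h

Convert clearance: 33.3 mL/min × 60 min/h ÷ 1000 mL/L = 1.998 L/h
At steady state, infusion rate equals elimination rate: rate in = CL × Css.
Infusion rate = CL · Css = 1.998 L/h × 39 mg/L = 77.92 mg/h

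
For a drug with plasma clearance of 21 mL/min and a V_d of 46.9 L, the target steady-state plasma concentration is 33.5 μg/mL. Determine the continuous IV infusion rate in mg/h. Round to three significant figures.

42.2 mg/h

CL = 21 mL/min × 60/1000 = 1.260 L/h
Maintenance depends on clearance, not Vd — rate in must match rate out.
Rate = CL × Css = 1.260 × 33.5 = 42.21 mg/h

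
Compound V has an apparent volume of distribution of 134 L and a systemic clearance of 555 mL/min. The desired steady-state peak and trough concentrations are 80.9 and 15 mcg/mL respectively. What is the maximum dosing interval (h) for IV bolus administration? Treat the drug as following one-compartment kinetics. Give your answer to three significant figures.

Convert clearance: 555 mL/min × 60 min/h ÷ 1000 mL/L = 33.30 L/h
k = CL / Vd = 33.30 / 134.0 = 0.2485 h⁻¹
Between IV bolus doses, concentration decays as C = C₀·e^(−kτ), so C_peak/C_trough = e^(kτ).
τ_max = ln(C_peak/C_trough) / k = ln(80.9/15) / 0.2485 = 1.685 / 0.2485 = 6.781 h

6.78 h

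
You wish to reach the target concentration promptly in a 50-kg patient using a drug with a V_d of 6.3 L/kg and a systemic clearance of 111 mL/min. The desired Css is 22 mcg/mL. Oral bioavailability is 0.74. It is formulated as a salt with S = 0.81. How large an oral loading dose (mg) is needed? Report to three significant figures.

11600 mg

Vd = 6.3 L/kg × 50 kg = 315.0 L
The loading dose fills Vd to the target concentration.
LD = Vd × C / F / S = 315.0 × 22.00 / 0.74 / 0.81 = 11560 mg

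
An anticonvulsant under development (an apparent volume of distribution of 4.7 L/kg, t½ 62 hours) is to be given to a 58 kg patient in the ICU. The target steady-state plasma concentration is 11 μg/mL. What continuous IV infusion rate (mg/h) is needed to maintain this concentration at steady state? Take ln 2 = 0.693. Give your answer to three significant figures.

33.5 mg/h

Vd(total) = 58 kg × 4.7 L/kg = 272.6 L
CL = 0.693 × Vd / t½ = 0.693 × 272.6 / 62 = 3.047 L/h
Infusion rate = CL × Css = 3.047 × 11 = 33.52 mg/h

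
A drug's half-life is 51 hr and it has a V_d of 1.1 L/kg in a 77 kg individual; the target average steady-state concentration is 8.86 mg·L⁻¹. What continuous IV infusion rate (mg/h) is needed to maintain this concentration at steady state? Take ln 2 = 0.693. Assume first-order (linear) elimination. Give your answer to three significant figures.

10.2 mg/h

Vd = 1.1 L/kg × 77 kg = 84.70 L
k = 0.693/51 = 0.01359 h⁻¹, so CL = k·Vd = 0.01359 × 84.70 = 1.151 L/h
Infusion rate = CL × Css = 1.151 × 8.86 = 10.20 mg/h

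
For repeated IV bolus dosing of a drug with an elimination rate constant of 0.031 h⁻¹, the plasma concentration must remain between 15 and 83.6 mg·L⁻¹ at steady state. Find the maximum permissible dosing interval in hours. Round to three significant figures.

55.4 h

Between IV bolus doses, concentration decays as C = C₀·e^(−kτ), so C_peak/C_trough = e^(kτ).
τ_max = ln(C_peak/C_trough) / k = ln(83.6/15) / 0.03100 = 1.718 / 0.03100 = 55.42 h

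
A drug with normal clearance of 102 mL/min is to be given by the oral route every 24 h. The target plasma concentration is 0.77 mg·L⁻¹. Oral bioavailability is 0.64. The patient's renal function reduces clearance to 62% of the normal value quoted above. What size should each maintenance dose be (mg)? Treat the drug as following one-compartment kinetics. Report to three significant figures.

110 mg

CL = 102 mL/min × 60/1000 = 6.120 L/h
Patient clearance = 0.62 × 6.120 = 3.794 L/h
D = CL × Css × τ / F = 3.794 × 0.77 × 24 / 0.64 = 109.6 mg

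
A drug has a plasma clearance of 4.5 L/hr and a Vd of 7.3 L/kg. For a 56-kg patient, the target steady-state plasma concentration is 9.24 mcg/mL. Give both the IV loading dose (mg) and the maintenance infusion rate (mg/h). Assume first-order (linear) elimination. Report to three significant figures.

(a) 3780 mg; (b) 41.6 mg/h

Vd(total) = 56 kg × 7.3 L/kg = 408.8 L
Loading dose = Vd × C = 408.8 × 9.24 = 3777 mg
Maintenance: replace elimination → rate = CL × Css = 4.500 × 9.24 = 41.58 mg/h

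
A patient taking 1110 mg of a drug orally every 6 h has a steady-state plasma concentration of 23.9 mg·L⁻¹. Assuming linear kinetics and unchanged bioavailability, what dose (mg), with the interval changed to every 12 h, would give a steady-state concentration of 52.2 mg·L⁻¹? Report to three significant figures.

With linear kinetics, Css is proportional to dose rate (D/τ) at fixed clearance.
D₂ = D₁ × (Css,target / Css,current) × (τ₂/τ₁) = 1110 × (52.2/23.9) × (12/6) = 4849 mg

4850 mg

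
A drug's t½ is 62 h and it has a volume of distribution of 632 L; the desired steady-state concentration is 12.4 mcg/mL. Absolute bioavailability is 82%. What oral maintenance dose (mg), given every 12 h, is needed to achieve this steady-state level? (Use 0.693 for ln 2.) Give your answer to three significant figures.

1280 mg

CL = 0.693 × Vd / t½ = 0.693 × 632.0 / 62 = 7.064 L/h
D = CL × Css × τ / F = 7.064 × 12.4 × 12 / 0.82 = 1282 mg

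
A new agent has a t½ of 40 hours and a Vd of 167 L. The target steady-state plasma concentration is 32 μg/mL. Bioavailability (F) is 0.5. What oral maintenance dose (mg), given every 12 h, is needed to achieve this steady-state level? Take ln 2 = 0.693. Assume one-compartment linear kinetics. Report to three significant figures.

CL = 0.693 × Vd / t½ = 0.693 × 167.0 / 40 = 2.893 L/h
D = CL × Css × τ / F = 2.893 × 32 × 12 / 0.5 = 2222 mg

2220 mg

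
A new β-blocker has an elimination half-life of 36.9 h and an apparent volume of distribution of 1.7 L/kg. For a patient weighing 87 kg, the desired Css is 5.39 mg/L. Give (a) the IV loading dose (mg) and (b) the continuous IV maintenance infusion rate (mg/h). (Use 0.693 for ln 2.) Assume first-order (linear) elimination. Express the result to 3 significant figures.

(a) 797 mg; (b) 15.0 mg/h

Vd(total) = 87 kg × 1.7 L/kg = 147.9 L
LD = Vd × C = 147.9 × 5.39 = 797.2 mg
CL = 0.693 × Vd / t½ = 0.693 × 147.9 / 36.9 = 2.778 L/h
Infusion rate = CL × Css = 2.778 × 5.39 = 14.97 mg/h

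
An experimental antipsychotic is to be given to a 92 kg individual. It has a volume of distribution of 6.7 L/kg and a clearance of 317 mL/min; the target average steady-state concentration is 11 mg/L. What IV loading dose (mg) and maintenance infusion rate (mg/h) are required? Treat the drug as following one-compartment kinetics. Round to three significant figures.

(a) 6780 mg; (b) 209 mg/h

Vd = 6.7 L/kg × 92 kg = 616.4 L
Loading dose = Vd × C = 616.4 × 11 = 6780 mg
CL = 317 mL/min = 317 × 0.06 = 19.02 L/h
Maintenance infusion rate = CL × Css = 19.02 × 11 = 209.2 mg/h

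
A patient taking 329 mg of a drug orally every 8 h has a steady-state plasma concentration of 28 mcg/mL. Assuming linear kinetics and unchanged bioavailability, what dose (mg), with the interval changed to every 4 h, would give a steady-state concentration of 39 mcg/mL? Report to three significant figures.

229 mg

With linear kinetics, Css is proportional to dose rate (D/τ) at fixed clearance.
D₂ = D₁ × (Css,target / Css,current) × (τ₂/τ₁) = 329 × (39/28) × (4/8) = 229.1 mg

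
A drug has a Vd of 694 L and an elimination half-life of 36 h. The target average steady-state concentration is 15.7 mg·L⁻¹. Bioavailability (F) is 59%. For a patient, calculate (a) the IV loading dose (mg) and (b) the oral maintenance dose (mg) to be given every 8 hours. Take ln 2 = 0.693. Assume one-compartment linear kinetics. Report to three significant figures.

LD = Vd × C = 694.0 × 15.7 = 10900 mg
CL = 0.693 × Vd / t½ = 0.693 × 694.0 / 36 = 13.36 L/h
D = CL × Css × τ / F = 13.36 × 15.7 × 8 / 0.59 = 2844 mg

(a) 10900 mg; (b) 2840 mg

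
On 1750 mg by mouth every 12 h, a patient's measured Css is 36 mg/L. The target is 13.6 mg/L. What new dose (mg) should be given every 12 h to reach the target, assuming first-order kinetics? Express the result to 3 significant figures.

With linear kinetics, Css is proportional to dose rate (D/τ) at fixed clearance.
D₂ = D₁ × (Css,target / Css,current) = 1750 × 13.6/36 = 661.1 mg

661 mg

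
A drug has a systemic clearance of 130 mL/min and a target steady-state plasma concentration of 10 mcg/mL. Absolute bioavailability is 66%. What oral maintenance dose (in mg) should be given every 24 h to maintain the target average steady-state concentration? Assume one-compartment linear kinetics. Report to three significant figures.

CL = 130 mL/min = 130 × 0.06 = 7.800 L/h
D = CL × Css × τ / F = 7.800 × 10 × 24 / 0.66 = 2836 mg

2840 mg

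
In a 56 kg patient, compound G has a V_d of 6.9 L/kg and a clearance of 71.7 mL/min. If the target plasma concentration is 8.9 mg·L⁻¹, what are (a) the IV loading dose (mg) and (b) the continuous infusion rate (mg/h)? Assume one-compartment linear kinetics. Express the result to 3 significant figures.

Vd(total) = 56 kg × 6.9 L/kg = 386.4 L
Loading: fill Vd to C_target → 386.4 L × 8.9 mg/L = 3439 mg
CL = 71.7 mL/min = 71.7 × 0.06 = 4.302 L/h
Maintenance infusion rate = CL × Css = 4.302 × 8.9 = 38.29 mg/h

(a) 3440 mg; (b) 38.3 mg/h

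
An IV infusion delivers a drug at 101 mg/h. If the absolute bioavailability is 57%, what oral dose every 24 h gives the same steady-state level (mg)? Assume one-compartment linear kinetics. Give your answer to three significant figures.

To maintain the same Css, the systemic dosing rate must be unchanged: F·D/τ = infusion rate.
D = rate × τ / F = 101 × 24 / 0.57 = 4253 mg

4250 mg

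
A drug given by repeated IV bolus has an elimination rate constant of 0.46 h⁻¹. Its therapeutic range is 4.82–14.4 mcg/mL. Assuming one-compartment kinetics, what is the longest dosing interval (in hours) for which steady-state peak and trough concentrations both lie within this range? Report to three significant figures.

2.38 h

Between IV bolus doses, concentration decays as C = C₀·e^(−kτ), so C_peak/C_trough = e^(kτ).
τ_max = ln(C_peak/C_trough) / k = ln(14.4/4.82) / 0.4600 = 1.094 / 0.4600 = 2.378 h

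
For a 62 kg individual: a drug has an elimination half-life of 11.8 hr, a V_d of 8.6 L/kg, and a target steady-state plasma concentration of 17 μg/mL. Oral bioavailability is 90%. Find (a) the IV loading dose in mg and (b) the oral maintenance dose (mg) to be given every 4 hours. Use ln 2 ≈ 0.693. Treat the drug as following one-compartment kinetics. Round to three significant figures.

Vd = 8.6 L/kg × 62 kg = 533.2 L
LD = Vd × C = 533.2 × 17 = 9064 mg
CL = 0.693 × Vd / t½ = 0.693 × 533.2 / 11.8 = 31.31 L/h
D = CL × Css × τ / F = 31.31 × 17 × 4 / 0.9 = 2366 mg

(a) 9060 mg; (b) 2370 mg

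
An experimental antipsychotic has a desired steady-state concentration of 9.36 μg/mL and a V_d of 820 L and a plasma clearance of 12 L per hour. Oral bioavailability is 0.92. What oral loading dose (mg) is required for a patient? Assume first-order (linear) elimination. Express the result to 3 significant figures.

LD = Vd × C / F = 820.0 × 9.360 / 0.92 = 8343 mg

8340 mg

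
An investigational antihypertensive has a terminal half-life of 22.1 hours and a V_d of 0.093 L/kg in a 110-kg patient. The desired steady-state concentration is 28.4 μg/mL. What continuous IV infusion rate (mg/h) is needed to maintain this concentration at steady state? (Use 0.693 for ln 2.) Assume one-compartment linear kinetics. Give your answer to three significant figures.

Total Vd = 0.093 × 110 = 10.23 L
CL = 0.693 × Vd / t½ = 0.693 × 10.23 / 22.1 = 0.3208 L/h
Infusion rate = CL × Css = 0.3208 × 28.4 = 9.111 mg/h

9.11 mg/h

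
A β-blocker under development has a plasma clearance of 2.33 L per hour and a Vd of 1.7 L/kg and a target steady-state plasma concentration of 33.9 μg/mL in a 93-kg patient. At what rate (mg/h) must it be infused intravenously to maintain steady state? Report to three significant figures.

Vd does not affect the maintenance rate; only clearance governs steady-state input.
R₀ = 2.330 × 33.9 = 78.99 mg/h

79.0 mg/h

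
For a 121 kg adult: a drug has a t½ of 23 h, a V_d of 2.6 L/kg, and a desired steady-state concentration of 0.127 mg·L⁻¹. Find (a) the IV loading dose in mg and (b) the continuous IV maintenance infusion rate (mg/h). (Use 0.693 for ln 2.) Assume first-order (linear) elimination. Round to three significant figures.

Vd = 2.6 L/kg × 121 kg = 314.6 L
LD = Vd × C = 314.6 × 0.127 = 39.95 mg
CL = 0.693 × Vd / t½ = 0.693 × 314.6 / 23 = 9.479 L/h
Infusion rate = CL × Css = 9.479 × 0.127 = 1.204 mg/h

(a) 40.0 mg; (b) 1.20 mg/h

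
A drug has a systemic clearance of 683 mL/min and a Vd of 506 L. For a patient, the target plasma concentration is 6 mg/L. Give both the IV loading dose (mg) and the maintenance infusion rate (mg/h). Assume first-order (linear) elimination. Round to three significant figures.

(a) 3040 mg; (b) 246 mg/h

Loading dose = Vd × C = 506.0 × 6 = 3036 mg
CL = 683 mL/min × 60/1000 = 40.98 L/h
Infusion rate = 40.98 L/h × 6 mg/L = 245.9 mg/h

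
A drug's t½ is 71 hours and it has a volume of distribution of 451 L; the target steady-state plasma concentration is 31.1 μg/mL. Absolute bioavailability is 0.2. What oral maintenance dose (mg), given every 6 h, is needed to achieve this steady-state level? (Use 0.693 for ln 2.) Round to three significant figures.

4110 mg

CL = ln 2 · Vd / t½ = 0.693 × 451.0 / 71 = 4.402 L/h
D = CL × Css × τ / F = 4.402 × 31.1 × 6 / 0.2 = 4107 mg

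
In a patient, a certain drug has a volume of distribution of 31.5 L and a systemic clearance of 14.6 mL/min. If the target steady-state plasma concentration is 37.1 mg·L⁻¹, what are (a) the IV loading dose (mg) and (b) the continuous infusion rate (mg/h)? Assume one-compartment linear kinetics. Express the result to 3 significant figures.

(a) 1170 mg; (b) 32.5 mg/h

LD = Vd · C_target = 31.50 × 37.1 = 1169 mg
CL = 14.6 mL/min = 14.6 × 0.06 = 0.8760 L/h
Infusion rate = 0.8760 L/h × 37.1 mg/L = 32.50 mg/h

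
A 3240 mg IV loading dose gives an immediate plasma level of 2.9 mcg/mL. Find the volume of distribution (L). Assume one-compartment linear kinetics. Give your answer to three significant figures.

1120 L

Immediately after an IV bolus, C₀ = Dose / Vd, so Vd = Dose / C₀.
Vd = 3240 / 2.9 = 1117 L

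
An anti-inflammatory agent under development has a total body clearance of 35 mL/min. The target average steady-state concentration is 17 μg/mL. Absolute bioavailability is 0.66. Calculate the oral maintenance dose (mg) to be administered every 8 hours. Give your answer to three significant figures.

CL = 35 mL/min = 35 × 0.06 = 2.100 L/h
D = CL × Css × τ / F = 2.100 × 17 × 8 / 0.66 = 432.7 mg

433 mg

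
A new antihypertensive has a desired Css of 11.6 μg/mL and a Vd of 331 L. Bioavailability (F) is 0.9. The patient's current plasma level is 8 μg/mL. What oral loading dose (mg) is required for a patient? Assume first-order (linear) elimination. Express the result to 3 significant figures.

Concentration deficit ΔC = 11.6 − 8 = 3.600 mg/L
LD = Vd × ΔC / F = 331.0 × 3.600 / 0.9 = 1324 mg

1320 mg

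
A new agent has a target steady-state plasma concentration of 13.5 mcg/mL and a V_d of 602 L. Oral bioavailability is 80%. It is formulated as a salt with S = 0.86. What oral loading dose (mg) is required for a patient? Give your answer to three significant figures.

LD = Vd × C / F / S = 602.0 × 13.50 / 0.8 / 0.86 = 11810 mg

11800 mg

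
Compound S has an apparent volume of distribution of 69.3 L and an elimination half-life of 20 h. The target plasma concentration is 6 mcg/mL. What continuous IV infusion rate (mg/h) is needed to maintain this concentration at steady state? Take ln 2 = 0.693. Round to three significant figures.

CL = ln 2 · Vd / t½ = 0.693 × 69.30 / 20 = 2.401 L/h
Infusion rate = CL × Css = 2.401 × 6 = 14.41 mg/h

14.4 mg/h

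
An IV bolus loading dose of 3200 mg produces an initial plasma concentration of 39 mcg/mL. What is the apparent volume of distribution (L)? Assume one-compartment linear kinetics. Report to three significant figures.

82.1 L

Immediately after an IV bolus, C₀ = Dose / Vd, so Vd = Dose / C₀.
Vd = 3200 / 39 = 82.05 L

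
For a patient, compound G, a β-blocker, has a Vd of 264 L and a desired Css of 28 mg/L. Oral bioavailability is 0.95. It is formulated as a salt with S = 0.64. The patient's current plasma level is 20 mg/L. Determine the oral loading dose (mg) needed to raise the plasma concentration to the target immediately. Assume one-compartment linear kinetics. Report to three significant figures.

Concentration deficit ΔC = 28 − 20 = 8.000 mg/L
LD = Vd × ΔC / F / S = 264.0 × 8.000 / 0.95 / 0.64 = 3474 mg

3470 mg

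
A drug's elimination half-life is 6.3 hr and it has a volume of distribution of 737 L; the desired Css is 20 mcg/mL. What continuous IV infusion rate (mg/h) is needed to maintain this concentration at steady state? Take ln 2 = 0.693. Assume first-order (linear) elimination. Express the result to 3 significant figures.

k = 0.693/6.3 = 0.1100 h⁻¹, so CL = k·Vd = 0.1100 × 737.0 = 81.07 L/h
Infusion rate = CL × Css = 81.07 × 20 = 1621 mg/h

1620 mg/h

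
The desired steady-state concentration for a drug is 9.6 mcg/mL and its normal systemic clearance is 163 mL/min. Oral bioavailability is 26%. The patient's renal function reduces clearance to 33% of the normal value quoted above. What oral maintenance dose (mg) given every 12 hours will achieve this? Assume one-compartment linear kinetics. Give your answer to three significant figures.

CL = 163 mL/min × 60/1000 = 9.780 L/h
Patient clearance = 0.33 × 9.780 = 3.227 L/h
D = CL × Css × τ / F = 3.227 × 9.6 × 12 / 0.26 = 1430 mg

1430 mg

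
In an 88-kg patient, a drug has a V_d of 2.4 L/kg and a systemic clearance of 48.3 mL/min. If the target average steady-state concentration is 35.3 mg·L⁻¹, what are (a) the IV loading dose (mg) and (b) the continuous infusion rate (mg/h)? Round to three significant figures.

(a) 7460 mg; (b) 102 mg/h

Total Vd = 2.4 × 88 = 211.2 L
Loading: fill Vd to C_target → 211.2 L × 35.3 mg/L = 7455 mg
Convert clearance: 48.3 mL/min × 60 min/h ÷ 1000 mL/L = 2.898 L/h
Maintenance infusion rate = CL × Css = 2.898 × 35.3 = 102.3 mg/h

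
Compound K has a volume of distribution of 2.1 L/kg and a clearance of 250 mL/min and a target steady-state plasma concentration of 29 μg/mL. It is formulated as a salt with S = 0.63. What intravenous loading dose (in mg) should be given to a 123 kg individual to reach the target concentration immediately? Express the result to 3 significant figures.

Total Vd = 2.1 × 123 = 258.3 L
LD = Vd × C / S = 258.3 × 29.00 / 0.63 = 11890 mg

11900 mg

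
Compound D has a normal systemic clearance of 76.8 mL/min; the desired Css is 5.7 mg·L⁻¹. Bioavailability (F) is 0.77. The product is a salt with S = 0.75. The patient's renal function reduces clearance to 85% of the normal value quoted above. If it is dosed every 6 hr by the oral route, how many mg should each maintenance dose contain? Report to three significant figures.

232 mg

Convert clearance: 76.8 mL/min × 60 min/h ÷ 1000 mL/L = 4.608 L/h
Patient clearance = 0.85 × 4.608 = 3.917 L/h
At steady state, dose per interval replaces the amount cleared in that interval: F·S·D/τ = CL·Css.
D = CL × Css × τ / F / S = 3.917 × 5.7 × 6 / 0.77 / 0.75 = 232.0 mg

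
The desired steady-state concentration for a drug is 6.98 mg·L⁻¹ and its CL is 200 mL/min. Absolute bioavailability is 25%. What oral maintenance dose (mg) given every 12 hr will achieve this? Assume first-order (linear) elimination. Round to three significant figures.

4020 mg

Convert clearance: 200 mL/min × 60 min/h ÷ 1000 mL/L = 12.00 L/h
D = CL × Css × τ / F = 12.00 × 6.98 × 12 / 0.25 = 4020 mg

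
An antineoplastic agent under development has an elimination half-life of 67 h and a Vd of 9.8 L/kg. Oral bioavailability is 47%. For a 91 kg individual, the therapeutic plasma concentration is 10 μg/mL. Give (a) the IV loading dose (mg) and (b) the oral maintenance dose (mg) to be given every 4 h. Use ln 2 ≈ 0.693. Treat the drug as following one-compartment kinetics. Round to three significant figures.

(a) 8920 mg; (b) 785 mg

Vd(total) = 91 kg × 9.8 L/kg = 891.8 L
LD = Vd × C = 891.8 × 10 = 8918 mg
CL = 0.693 × Vd / t½ = 0.693 × 891.8 / 67 = 9.224 L/h
D = CL × Css × τ / F = 9.224 × 10 × 4 / 0.47 = 785.0 mg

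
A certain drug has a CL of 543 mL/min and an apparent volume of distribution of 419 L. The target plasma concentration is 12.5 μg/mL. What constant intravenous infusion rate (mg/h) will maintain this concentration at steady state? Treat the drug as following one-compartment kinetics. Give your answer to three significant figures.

CL = 543 mL/min = 543 × 0.06 = 32.58 L/h
Infusion rate = CL · Css = 32.58 L/h × 12.5 mg/L = 407.3 mg/h

407 mg/h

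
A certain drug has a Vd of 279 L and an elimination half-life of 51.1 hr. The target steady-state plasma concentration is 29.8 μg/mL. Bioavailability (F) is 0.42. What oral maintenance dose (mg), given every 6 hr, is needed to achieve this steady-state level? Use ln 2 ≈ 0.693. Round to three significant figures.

1610 mg

CL = 0.693 × Vd / t½ = 0.693 × 279.0 / 51.1 = 3.784 L/h
D = CL × Css × τ / F = 3.784 × 29.8 × 6 / 0.42 = 1611 mg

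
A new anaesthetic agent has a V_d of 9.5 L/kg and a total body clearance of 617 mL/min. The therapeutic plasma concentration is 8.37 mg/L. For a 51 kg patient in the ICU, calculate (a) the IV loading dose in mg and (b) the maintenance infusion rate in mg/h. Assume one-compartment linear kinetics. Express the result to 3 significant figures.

Vd(total) = 51 kg × 9.5 L/kg = 484.5 L
Loading dose = Vd × C = 484.5 × 8.37 = 4055 mg
CL = 617 mL/min = 617 × 0.06 = 37.02 L/h
Maintenance: replace elimination → rate = CL × Css = 37.02 × 8.37 = 309.9 mg/h

(a) 4060 mg; (b) 310 mg/h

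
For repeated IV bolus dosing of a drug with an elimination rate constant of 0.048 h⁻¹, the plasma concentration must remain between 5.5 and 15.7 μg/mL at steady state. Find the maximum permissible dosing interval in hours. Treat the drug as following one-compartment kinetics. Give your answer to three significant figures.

Between IV bolus doses, concentration decays as C = C₀·e^(−kτ), so C_peak/C_trough = e^(kτ).
τ_max = ln(C_peak/C_trough) / k = ln(15.7/5.5) / 0.04800 = 1.049 / 0.04800 = 21.85 h

21.9 h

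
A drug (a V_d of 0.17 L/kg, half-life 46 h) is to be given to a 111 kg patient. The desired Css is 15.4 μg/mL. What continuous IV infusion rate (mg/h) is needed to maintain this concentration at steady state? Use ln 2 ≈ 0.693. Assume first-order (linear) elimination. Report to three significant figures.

Total Vd = 0.17 × 111 = 18.87 L
CL = ln 2 · Vd / t½ = 0.693 × 18.87 / 46 = 0.2843 L/h
Infusion rate = CL × Css = 0.2843 × 15.4 = 4.378 mg/h

4.38 mg/h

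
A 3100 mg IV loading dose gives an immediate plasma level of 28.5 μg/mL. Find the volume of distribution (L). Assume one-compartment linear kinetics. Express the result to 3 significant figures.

109 L

Immediately after an IV bolus, C₀ = Dose / Vd, so Vd = Dose / C₀.
Vd = 3100 / 28.5 = 108.8 L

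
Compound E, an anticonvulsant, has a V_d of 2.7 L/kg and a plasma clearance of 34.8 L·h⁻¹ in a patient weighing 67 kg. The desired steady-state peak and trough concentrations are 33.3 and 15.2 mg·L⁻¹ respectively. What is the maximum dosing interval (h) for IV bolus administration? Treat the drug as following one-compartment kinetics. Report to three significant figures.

4.08 h

Total Vd = 2.7 × 67 = 180.9 L
k = CL / Vd = 34.80 / 180.9 = 0.1924 h⁻¹
Between IV bolus doses, concentration decays as C = C₀·e^(−kτ), so C_peak/C_trough = e^(kτ).
τ_max = ln(C_peak/C_trough) / k = ln(33.3/15.2) / 0.1924 = 0.7843 / 0.1924 = 4.076 h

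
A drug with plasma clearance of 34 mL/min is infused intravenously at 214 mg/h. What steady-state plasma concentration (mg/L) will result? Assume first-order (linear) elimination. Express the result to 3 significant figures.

CL = 34 mL/min × 60/1000 = 2.040 L/h
Css = rate / CL = 214 / 2.040 = 104.9 mg/L

105 mg/L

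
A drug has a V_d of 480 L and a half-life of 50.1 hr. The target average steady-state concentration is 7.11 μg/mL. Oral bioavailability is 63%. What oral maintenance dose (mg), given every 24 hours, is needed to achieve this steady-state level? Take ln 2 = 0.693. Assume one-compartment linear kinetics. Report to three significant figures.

k = 0.693/50.1 = 0.01383 h⁻¹, so CL = k·Vd = 0.01383 × 480.0 = 6.638 L/h
D = CL × Css × τ / F = 6.638 × 7.11 × 24 / 0.63 = 1798 mg

1800 mg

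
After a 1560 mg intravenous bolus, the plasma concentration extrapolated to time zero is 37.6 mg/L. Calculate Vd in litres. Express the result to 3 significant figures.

Immediately after an IV bolus, C₀ = Dose / Vd, so Vd = Dose / C₀.
Vd = 1560 / 37.6 = 41.49 L

41.5 L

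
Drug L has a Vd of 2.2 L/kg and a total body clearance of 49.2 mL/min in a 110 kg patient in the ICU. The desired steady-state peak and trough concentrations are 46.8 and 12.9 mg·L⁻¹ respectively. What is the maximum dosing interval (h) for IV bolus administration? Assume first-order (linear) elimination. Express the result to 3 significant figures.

106 h

Vd(total) = 110 kg × 2.2 L/kg = 242.0 L
CL = 49.2 mL/min × 60/1000 = 2.952 L/h
k = CL / Vd = 2.952 / 242.0 = 0.01220 h⁻¹
Between IV bolus doses, concentration decays as C = C₀·e^(−kτ), so C_peak/C_trough = e^(kτ).
τ_max = ln(C_peak/C_trough) / k = ln(46.8/12.9) / 0.01220 = 1.289 / 0.01220 = 105.7 h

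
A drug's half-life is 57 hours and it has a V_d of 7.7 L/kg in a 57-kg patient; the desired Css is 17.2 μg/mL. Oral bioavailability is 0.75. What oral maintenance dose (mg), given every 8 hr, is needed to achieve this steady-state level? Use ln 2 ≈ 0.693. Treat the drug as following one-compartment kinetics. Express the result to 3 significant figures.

979 mg

Vd = 7.7 L/kg × 57 kg = 438.9 L
k = 0.693/57 = 0.01216 h⁻¹, so CL = k·Vd = 0.01216 × 438.9 = 5.337 L/h
D = CL × Css × τ / F = 5.337 × 17.2 × 8 / 0.75 = 979.2 mg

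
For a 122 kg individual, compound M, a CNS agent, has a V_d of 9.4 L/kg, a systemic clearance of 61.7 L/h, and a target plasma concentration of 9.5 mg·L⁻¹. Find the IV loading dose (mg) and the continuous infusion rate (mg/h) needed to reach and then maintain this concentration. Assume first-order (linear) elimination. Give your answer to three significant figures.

(a) 10900 mg; (b) 586 mg/h

Vd(total) = 122 kg × 9.4 L/kg = 1147 L
Loading: fill Vd to C_target → 1147 L × 9.5 mg/L = 10900 mg
Maintenance: replace elimination → rate = CL × Css = 61.70 × 9.5 = 586.2 mg/h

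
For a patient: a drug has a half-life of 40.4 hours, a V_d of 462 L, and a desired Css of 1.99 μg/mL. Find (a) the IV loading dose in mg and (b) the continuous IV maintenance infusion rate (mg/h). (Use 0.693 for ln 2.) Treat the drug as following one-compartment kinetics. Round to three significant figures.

LD = Vd × C = 462.0 × 1.99 = 919.4 mg
CL = 0.693 × Vd / t½ = 0.693 × 462.0 / 40.4 = 7.925 L/h
Infusion rate = CL × Css = 7.925 × 1.99 = 15.77 mg/h

(a) 919 mg; (b) 15.8 mg/h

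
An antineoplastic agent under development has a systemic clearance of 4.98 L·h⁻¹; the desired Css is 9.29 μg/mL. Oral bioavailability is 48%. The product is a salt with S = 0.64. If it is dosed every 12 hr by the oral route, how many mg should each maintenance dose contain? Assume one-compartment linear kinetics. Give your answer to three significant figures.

D = CL × Css × τ / F / S = 4.980 × 9.29 × 12 / 0.48 / 0.64 = 1807 mg

1810 mg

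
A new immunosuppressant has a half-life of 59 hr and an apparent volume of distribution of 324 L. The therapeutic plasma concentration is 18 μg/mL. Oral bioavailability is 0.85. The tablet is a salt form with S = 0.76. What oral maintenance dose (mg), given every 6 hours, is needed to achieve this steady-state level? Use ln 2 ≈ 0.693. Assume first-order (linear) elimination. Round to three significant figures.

CL = 0.693 × Vd / t½ = 0.693 × 324.0 / 59 = 3.806 L/h
D = CL × Css × τ / F / S = 3.806 × 18 × 6 / 0.85 / 0.76 = 636.3 mg

636 mg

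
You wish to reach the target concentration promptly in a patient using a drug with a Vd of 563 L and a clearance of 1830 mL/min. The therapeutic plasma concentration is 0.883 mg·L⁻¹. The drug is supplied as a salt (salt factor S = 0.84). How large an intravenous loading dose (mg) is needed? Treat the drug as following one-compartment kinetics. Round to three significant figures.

LD = Vd × C / S = 563.0 × 0.8830 / 0.84 = 591.8 mg

592 mg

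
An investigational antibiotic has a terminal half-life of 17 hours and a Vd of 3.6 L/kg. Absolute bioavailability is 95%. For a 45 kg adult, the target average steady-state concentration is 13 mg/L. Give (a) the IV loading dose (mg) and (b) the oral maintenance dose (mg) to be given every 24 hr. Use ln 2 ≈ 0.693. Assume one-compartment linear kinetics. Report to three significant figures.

(a) 2110 mg; (b) 2170 mg

Vd = 3.6 L/kg × 45 kg = 162.0 L
LD = Vd × C = 162.0 × 13 = 2106 mg
CL = 0.693 × Vd / t½ = 0.693 × 162.0 / 17 = 6.604 L/h
D = CL × Css × τ / F = 6.604 × 13 × 24 / 0.95 = 2169 mg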